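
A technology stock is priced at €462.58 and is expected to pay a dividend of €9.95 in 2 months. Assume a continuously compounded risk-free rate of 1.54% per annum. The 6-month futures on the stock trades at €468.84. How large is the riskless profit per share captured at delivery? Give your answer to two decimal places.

PV(dividends) I = 9.95·e^(−0.0154·2/12) = 9.9245
Fair futures F* = (S − I)·e^(rT) = (462.58 − 9.9245)·e^0.007700 = 452.6555 × 1.007730 = 456.1545
Market €468.84 > fair 456.1545: forward overpriced → cash-and-carry (borrow at r, buy the stock and collect the dividends, short the forward).
Profit at T = |F_mkt − F*| = |468.84 − 456.1545| = €12.69 per share

€12.69 per share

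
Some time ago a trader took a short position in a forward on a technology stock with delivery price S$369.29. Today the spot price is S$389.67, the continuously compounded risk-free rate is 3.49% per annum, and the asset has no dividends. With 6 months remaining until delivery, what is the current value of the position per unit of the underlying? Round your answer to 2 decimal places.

Current fair forward for the remaining 6 months: F = S·e^(r·T), r = 0.0349
F = 389.67 · e^(0.0349 × 6/12) = 389.67 × 1.017603 = 396.5294
Value of long forward = (F − K)·e^(−rT) = (396.5294 − 369.29) · e^(−0.0349·6/12)
= 27.2394 × 0.982701 = 26.77
Short position value = −(long value) = -S$26.77

-S$26.77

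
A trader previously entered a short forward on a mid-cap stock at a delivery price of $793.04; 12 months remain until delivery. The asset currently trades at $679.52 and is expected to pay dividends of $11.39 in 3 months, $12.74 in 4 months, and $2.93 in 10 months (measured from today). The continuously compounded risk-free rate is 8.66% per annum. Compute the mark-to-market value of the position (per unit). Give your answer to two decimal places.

PV(remaining dividends) I = 11.39·e^(−0.0866·3/12) + 12.74·e^(−0.0866·4/12) + 2.93·e^(−0.0866·10/12) = 26.2496
Current forward F = (S − I)·e^(rT) = (679.52 − 26.2496)·e^(0.0866·12/12) = 653.2704 × 1.090460 = 712.3652
Value (long) = (F − K)·e^(−rT) = (712.3652 − 793.04) × 0.917044 = -73.9823
Short position value = −(long value) = $73.98

$73.98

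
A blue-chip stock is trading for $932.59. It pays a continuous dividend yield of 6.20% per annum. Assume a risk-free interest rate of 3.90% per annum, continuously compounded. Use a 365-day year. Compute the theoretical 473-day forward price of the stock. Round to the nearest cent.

$905.20

F = S·e^((r − q)T) = 932.59 · e^((0.0390 − 0.0620) × 473/365)
= 932.59 · e^-0.029805 = 932.59 × 0.970635
F = $905.20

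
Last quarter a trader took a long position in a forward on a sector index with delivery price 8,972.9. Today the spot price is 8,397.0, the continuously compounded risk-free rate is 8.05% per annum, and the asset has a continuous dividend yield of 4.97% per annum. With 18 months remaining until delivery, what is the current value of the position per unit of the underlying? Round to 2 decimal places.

Current fair forward for the remaining 18 months: F = S·e^((r − q)·T), (r − q) = 0.0805 − 0.0497 = 0.0308
F = 8397.0 · e^(0.0308 × 18/12) = 8397.0 × 1.04728385 = 8794.0425
Value of long forward = (F − K)·e^(−rT) = (8794.0425 − 8972.9) · e^(−0.0805·18/12)
= -178.8575 × 0.88625550 = -158.51

-158.51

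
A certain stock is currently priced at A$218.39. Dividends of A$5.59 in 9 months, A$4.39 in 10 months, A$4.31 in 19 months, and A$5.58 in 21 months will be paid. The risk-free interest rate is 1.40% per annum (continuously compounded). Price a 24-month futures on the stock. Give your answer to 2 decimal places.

A$204.51

PV(dividends) I = 5.59·e^(−0.0140·9/12) + 4.39·e^(−0.0140·10/12) + 4.31·e^(−0.0140·19/12) + 5.58·e^(−0.0140·21/12)
I = 5.5316 + 4.3391 + 4.2155 + 5.4450 = 19.5312
F = (S − I)·e^(rT) = (218.39 − 19.5312) · e^(0.0140·24/12)
= 198.8588 · e^0.028000 = 198.8588 × 1.028396 = A$204.51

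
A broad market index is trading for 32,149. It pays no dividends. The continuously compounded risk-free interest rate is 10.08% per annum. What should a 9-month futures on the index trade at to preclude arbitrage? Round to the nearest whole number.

34,674

F = S·e^(rT) = 32149 · e^(0.1008 × 9/12)
= 32149 · e^0.075600 = 32149 × 1.078531
F = 34,674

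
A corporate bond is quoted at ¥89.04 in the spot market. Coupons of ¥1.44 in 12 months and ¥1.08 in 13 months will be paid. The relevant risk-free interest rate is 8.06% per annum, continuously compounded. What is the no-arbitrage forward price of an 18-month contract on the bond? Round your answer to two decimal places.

PV(coupons) I = 1.44·e^(−0.0806·12/12) + 1.08·e^(−0.0806·13/12)
I = 1.3285 + 0.9897 = 2.3182
F = (S − I)·e^(rT) = (89.04 − 2.3182) · e^(0.0806·18/12)
= 86.7218 · e^0.120900 = 86.7218 × 1.128512 = ¥97.87

¥97.87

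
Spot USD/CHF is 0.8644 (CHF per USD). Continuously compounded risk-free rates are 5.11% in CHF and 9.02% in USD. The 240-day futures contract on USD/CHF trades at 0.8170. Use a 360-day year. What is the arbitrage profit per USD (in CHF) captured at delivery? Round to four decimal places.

Fair futures: F* = S·e^(carry·T), with carry = (r_CHF − r_USD) = 0.0511 − 0.0902 = -0.0391
F* = 0.8644 · e^(-0.0391 × 240/360) = 0.8644 · e^-0.026067 = 0.8644 × 0.974270 = 0.8422
Market 0.8170 < fair 0.8422: forward underpriced → reverse cash-and-carry (short spot, go long the forward).
At maturity, profit = |F_mkt − F*| = |0.8170 − 0.8422| = 0.0252 per USD (in CHF)

0.0252 per USD (in CHF)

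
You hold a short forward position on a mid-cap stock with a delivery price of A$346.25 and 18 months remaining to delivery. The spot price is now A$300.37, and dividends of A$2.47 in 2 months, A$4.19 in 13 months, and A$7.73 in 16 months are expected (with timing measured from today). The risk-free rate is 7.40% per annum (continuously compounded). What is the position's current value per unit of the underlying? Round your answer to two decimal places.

PV(remaining dividends) I = 2.47·e^(−0.0740·2/12) + 4.19·e^(−0.0740·13/12) + 7.73·e^(−0.0740·16/12) = 13.3107
Current forward F = (S − I)·e^(rT) = (300.37 − 13.3107)·e^(0.0740·18/12) = 287.0593 × 1.117395 = 320.7586
Value (long) = (F − K)·e^(−rT) = (320.7586 − 346.25) × 0.894939 = -22.8132
Short position value = −(long value) = A$22.81

A$22.81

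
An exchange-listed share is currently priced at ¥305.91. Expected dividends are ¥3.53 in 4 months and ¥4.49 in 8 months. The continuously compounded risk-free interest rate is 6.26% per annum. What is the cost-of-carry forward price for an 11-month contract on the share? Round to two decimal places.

¥315.76

PV(dividends) I = 3.53·e^(−0.0626·4/12) + 4.49·e^(−0.0626·8/12)
I = 3.4571 + 4.3065 = 7.7636
F = (S − I)·e^(rT) = (305.91 − 7.7636) · e^(0.0626·11/12)
= 298.1464 · e^0.057383 = 298.1464 × 1.059061 = ¥315.76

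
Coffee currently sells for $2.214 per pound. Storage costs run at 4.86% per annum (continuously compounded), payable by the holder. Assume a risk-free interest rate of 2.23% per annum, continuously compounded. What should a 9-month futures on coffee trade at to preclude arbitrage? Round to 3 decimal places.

Net carry = r + u − y = 0.0223 + 0.0486 − 0.0000 = 0.0709
F = S·e^((r+u−y)T) = 2.214 · e^(0.0709 × 9/12) = 2.214 · e^0.053175
= 2.214 × 1.054614 = $2.335 per pound

$2.335 per pound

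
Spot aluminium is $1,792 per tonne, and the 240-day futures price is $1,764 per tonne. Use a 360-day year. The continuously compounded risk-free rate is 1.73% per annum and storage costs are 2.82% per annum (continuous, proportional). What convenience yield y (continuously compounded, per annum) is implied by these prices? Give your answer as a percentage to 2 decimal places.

6.91%

F = S·e^((r+u−y)T) ⇒ (r+u−y) = ln(F/S)/T
ln(1764/1792) = -0.015748; /T ⇒ -0.023622
y = r + u − ln(F/S)/T = 0.0173 + 0.0282 + 0.023622 = 0.069122
y = 6.91%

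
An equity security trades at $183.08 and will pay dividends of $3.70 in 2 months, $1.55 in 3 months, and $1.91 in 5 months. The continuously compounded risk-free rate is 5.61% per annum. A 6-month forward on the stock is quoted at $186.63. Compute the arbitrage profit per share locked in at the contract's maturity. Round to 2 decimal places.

$5.60 per share

PV(dividends) I = 3.70·e^(−0.0561·2/12) + 1.55·e^(−0.0561·3/12) + 1.91·e^(−0.0561·5/12) = 7.0599
Fair forward F* = (S − I)·e^(rT) = (183.08 − 7.0599)·e^0.028050 = 176.0201 × 1.028447 = 181.0273
Market $186.63 > fair 181.0273: forward overpriced → cash-and-carry (borrow at r, buy the stock and collect the dividends, short the forward).
Profit at T = |F_mkt − F*| = |186.63 − 181.0273| = $5.60 per share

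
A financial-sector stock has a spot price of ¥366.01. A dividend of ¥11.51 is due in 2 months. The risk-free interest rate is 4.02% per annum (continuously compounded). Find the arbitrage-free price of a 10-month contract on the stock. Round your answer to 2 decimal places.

PV(dividends) I = 11.51·e^(−0.0402·2/12)
I = 11.4331
F = (S − I)·e^(rT) = (366.01 − 11.4331) · e^(0.0402·10/12)
= 354.5769 · e^0.033500 = 354.5769 × 1.034067 = ¥366.66

¥366.66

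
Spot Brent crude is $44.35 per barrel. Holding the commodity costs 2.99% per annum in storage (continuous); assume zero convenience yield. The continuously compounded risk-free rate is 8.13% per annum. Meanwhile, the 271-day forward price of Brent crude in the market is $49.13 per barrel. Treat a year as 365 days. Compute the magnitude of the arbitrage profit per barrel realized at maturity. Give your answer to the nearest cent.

Fair forward: F* = S·e^(carry·T), with carry = (r + u) = 0.0813 + 0.0299 = 0.1112
F* = 44.35 · e^(0.1112 × 271/365) = 44.35 · e^0.082562 = 44.35 × 1.086066 = $48.1670
Market $49.13 > fair $48.1670: forward overpriced → cash-and-carry (buy spot, short the forward).
At maturity, profit = |F_mkt − F*| = |49.13 − 48.1670| = $0.96 per barrel

$0.96 per barrel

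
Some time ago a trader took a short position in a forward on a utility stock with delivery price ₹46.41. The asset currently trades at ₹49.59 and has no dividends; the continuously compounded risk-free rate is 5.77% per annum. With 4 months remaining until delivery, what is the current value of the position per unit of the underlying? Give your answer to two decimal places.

-₹4.06

Current fair forward for the remaining 4 months: F = S·e^(r·T), r = 0.0577
F = 49.59 · e^(0.0577 × 4/12) = 49.59 × 1.019419 = 50.5530
Value of long forward = (F − K)·e^(−rT) = (50.5530 − 46.41) · e^(−0.0577·4/12)
= 4.1430 × 0.980950 = 4.06
Short position value = −(long value) = -₹4.06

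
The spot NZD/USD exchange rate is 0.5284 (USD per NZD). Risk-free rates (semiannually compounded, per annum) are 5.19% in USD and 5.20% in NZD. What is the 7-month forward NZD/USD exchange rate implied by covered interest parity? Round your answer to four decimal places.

By covered interest parity, F = S · (1+r_USD/2)^(2T) / (1+r_NZD/2)^(2T)
= 0.5284 × 1.030340 / 1.030399 = 0.5284 × 0.999943
F = 0.5284 USD per NZD

0.5284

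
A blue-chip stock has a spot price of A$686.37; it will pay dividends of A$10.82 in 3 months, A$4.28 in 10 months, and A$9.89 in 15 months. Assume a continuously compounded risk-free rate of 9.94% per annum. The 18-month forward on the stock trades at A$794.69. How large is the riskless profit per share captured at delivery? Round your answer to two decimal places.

PV(dividends) I = 10.82·e^(−0.0994·3/12) + 4.28·e^(−0.0994·10/12) + 9.89·e^(−0.0994·15/12) = 23.2286
Fair forward F* = (S − I)·e^(rT) = (686.37 − 23.2286)·e^0.149100 = 663.1414 × 1.160789 = 769.7672
Market A$794.69 > fair 769.7672: forward overpriced → cash-and-carry (borrow at r, buy the stock and collect the dividends, short the forward).
Profit at T = |F_mkt − F*| = |794.69 − 769.7672| = A$24.92 per share

A$24.92 per share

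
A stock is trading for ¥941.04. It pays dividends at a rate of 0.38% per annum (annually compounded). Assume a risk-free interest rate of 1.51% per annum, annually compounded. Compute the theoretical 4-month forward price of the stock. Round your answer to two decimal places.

F = S · (1+r)^T / (1+q)^T
= 941.04 × 1.005008 / 1.001265 = 941.04 × 1.003738
F = ¥944.56

¥944.56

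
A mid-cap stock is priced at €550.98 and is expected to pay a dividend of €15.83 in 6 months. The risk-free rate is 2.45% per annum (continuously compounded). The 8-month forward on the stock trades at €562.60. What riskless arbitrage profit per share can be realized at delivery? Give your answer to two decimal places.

€18.44 per share

PV(dividends) I = 15.83·e^(−0.0245·6/12) = 15.6373
Fair forward F* = (S − I)·e^(rT) = (550.98 − 15.6373)·e^0.016333 = 535.3427 × 1.016467 = 544.1582
Market €562.60 > fair 544.1582: forward overpriced → cash-and-carry (borrow at r, buy the stock and collect the dividends, short the forward).
Profit at T = |F_mkt − F*| = |562.60 − 544.1582| = €18.44 per share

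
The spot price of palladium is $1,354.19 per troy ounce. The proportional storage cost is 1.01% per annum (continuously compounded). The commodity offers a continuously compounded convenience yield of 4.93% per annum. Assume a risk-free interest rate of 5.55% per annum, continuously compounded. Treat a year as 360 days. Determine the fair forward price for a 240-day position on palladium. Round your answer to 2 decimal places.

Net carry = r + u − y = 0.0555 + 0.0101 − 0.0493 = 0.0163
F = S·e^((r+u−y)T) = 1354.19 · e^(0.0163 × 240/360) = 1354.19 · e^0.01086667
= 1354.19 × 1.01092593 = $1,368.99 per troy ounce

$1,368.99 per troy ounce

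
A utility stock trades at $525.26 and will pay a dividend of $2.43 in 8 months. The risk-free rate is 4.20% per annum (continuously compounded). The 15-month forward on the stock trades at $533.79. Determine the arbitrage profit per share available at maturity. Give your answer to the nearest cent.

$17.29 per share

PV(dividends) I = 2.43·e^(−0.0420·8/12) = 2.3629
Fair forward F* = (S − I)·e^(rT) = (525.26 − 2.3629)·e^0.052500 = 522.8971 × 1.053903 = 551.0828
Market $533.79 < fair 551.0828: forward underpriced → reverse cash-and-carry (short the stock, invest proceeds at r, pay the dividends, go long the forward).
Profit at T = |F_mkt − F*| = |533.79 − 551.0828| = $17.29 per share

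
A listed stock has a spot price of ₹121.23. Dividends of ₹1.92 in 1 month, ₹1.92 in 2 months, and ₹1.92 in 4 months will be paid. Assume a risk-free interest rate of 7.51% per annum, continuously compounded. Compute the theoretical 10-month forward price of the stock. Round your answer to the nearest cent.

₹123.02

PV(dividends) I = 1.92·e^(−0.0751·1/12) + 1.92·e^(−0.0751·2/12) + 1.92·e^(−0.0751·4/12)
I = 1.9080 + 1.8961 + 1.8725 = 5.6766
F = (S − I)·e^(rT) = (121.23 − 5.6766) · e^(0.0751·10/12)
= 115.5534 · e^0.062583 = 115.5534 × 1.064583 = ₹123.02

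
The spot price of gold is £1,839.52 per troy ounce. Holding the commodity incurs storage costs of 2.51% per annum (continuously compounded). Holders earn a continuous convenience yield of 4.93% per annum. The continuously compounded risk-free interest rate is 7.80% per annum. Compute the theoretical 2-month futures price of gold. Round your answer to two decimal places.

Net carry = r + u − y = 0.0780 + 0.0251 − 0.0493 = 0.0538
F = S·e^((r+u−y)T) = 1839.52 · e^(0.0538 × 2/12) = 1839.52 · e^0.00896667
= 1839.52 × 1.00900699 = £1,856.09 per troy ounce

£1,856.09 per troy ounce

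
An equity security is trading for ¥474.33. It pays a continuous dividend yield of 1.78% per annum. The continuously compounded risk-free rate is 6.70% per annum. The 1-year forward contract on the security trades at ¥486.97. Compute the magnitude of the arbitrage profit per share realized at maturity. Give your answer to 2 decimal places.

¥11.28 per share

Fair forward: F* = S·e^(carry·T), with carry = (r − q) = 0.0670 − 0.0178 = 0.0492
F* = 474.33 · e^(0.0492 × 1) = 474.33 · e^0.049200 = 474.33 × 1.050430 = ¥498.2505
Market ¥486.97 < fair ¥498.2505: forward underpriced → reverse cash-and-carry (short spot, go long the forward).
At maturity, profit = |F_mkt − F*| = |486.97 − 498.2505| = ¥11.28 per share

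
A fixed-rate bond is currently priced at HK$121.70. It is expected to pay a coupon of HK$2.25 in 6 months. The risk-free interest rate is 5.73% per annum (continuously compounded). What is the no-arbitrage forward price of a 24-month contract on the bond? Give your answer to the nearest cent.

HK$134.03

PV(coupons) I = 2.25·e^(−0.0573·6/12)
I = 2.1865
F = (S − I)·e^(rT) = (121.70 − 2.1865) · e^(0.0573·24/12)
= 119.5135 · e^0.114600 = 119.5135 × 1.121425 = HK$134.03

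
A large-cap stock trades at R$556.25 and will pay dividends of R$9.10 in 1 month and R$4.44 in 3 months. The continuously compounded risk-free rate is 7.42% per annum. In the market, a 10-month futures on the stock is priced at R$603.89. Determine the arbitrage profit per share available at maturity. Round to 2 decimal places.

PV(dividends) I = 9.10·e^(−0.0742·1/12) + 4.44·e^(−0.0742·3/12) = 13.4023
Fair futures F* = (S − I)·e^(rT) = (556.25 − 13.4023)·e^0.061833 = 542.8477 × 1.063785 = 577.4732
Market R$603.89 > fair 577.4732: forward overpriced → cash-and-carry (borrow at r, buy the stock and collect the dividends, short the forward).
Profit at T = |F_mkt − F*| = |603.89 − 577.4732| = R$26.42 per share

R$26.42 per share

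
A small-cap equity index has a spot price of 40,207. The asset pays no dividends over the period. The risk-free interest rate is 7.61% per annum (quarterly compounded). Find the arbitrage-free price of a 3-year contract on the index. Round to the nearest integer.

50,410

F = S · (1+r/4)^(4T)
= 40207 × 1.253771
F = 50,410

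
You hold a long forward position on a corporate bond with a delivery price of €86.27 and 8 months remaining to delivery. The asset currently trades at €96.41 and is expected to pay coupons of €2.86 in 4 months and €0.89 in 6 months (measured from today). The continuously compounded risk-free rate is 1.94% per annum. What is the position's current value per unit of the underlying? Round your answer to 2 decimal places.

€7.53

PV(remaining coupons) I = 2.86·e^(−0.0194·4/12) + 0.89·e^(−0.0194·6/12) = 3.7230
Current forward F = (S − I)·e^(rT) = (96.41 − 3.7230)·e^(0.0194·8/12) = 92.6870 × 1.013017 = 93.8935
Value (long) = (F − K)·e^(−rT) = (93.8935 − 86.27) × 0.987150 = 7.5255
Value = €7.53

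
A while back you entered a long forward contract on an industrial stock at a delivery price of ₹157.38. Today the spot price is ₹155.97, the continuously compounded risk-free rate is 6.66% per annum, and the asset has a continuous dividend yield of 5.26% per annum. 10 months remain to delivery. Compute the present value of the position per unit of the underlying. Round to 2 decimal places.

₹0.40

Current fair forward for the remaining 10 months: F = S·e^((r − q)·T), (r − q) = 0.0666 − 0.0526 = 0.0140
F = 155.97 · e^(0.0140 × 10/12) = 155.97 × 1.011735 = 157.8003
Value of long forward = (F − K)·e^(−rT) = (157.8003 − 157.38) · e^(−0.0666·10/12)
= 0.4203 × 0.946012 = 0.40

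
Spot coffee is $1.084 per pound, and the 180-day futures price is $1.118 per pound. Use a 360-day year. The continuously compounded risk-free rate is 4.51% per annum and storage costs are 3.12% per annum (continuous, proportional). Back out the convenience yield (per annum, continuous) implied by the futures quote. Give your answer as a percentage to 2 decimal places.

F = S·e^((r+u−y)T) ⇒ (r+u−y) = ln(F/S)/T
ln(1.118/1.084) = 0.030883; /T ⇒ 0.061766
y = r + u − ln(F/S)/T = 0.0451 + 0.0312 − 0.061766 = 0.014534
y = 1.45%

1.45%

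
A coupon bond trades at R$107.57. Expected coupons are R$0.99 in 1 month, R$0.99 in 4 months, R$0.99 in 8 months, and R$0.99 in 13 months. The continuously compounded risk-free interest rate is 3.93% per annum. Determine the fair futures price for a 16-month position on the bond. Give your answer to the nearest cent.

PV(coupons) I = 0.99·e^(−0.0393·1/12) + 0.99·e^(−0.0393·4/12) + 0.99·e^(−0.0393·8/12) + 0.99·e^(−0.0393·13/12)
I = 0.9868 + 0.9771 + 0.9644 + 0.9487 = 3.8770
F = (S − I)·e^(rT) = (107.57 − 3.8770) · e^(0.0393·16/12)
= 103.6930 · e^0.052400 = 103.6930 × 1.053797 = R$109.27

R$109.27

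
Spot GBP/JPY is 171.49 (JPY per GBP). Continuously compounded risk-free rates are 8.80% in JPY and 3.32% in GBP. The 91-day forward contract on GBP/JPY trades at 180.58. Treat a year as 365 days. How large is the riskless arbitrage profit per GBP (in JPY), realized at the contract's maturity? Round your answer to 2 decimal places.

6.73 per GBP (in JPY)

Fair forward: F* = S·e^(carry·T), with carry = (r_JPY − r_GBP) = 0.0880 − 0.0332 = 0.0548
F* = 171.49 · e^(0.0548 × 91/365) = 171.49 · e^0.013662 = 171.49 × 1.013756 = 173.8490
Market 180.58 > fair 173.8490: forward overpriced → cash-and-carry (buy spot, short the forward).
At maturity, profit = |F_mkt − F*| = |180.58 − 173.8490| = 6.73 per GBP (in JPY)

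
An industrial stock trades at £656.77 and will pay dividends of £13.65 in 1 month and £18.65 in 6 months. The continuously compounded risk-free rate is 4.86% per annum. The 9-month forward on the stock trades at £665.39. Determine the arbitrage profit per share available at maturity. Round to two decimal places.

PV(dividends) I = 13.65·e^(−0.0486·1/12) + 18.65·e^(−0.0486·6/12) = 31.7971
Fair forward F* = (S − I)·e^(rT) = (656.77 − 31.7971)·e^0.036450 = 624.9729 × 1.037122 = 648.1731
Market £665.39 > fair 648.1731: forward overpriced → cash-and-carry (borrow at r, buy the stock and collect the dividends, short the forward).
Profit at T = |F_mkt − F*| = |665.39 − 648.1731| = £17.22 per share

£17.22 per share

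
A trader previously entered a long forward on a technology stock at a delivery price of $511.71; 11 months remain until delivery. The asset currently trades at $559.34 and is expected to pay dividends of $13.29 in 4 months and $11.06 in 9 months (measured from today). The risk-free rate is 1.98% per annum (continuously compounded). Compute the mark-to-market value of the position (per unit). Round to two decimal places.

PV(remaining dividends) I = 13.29·e^(−0.0198·4/12) + 11.06·e^(−0.0198·9/12) = 24.0995
Current forward F = (S − I)·e^(rT) = (559.34 − 24.0995)·e^(0.0198·11/12) = 535.2405 × 1.018316 = 545.0440
Value (long) = (F − K)·e^(−rT) = (545.0440 − 511.71) × 0.982014 = 32.7345
Value = $32.73

$32.73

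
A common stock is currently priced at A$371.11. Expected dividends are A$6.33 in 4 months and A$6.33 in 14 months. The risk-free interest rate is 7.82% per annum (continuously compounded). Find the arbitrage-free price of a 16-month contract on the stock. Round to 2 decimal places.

A$398.64

PV(dividends) I = 6.33·e^(−0.0782·4/12) + 6.33·e^(−0.0782·14/12)
I = 6.1671 + 5.7781 = 11.9452
F = (S − I)·e^(rT) = (371.11 − 11.9452) · e^(0.0782·16/12)
= 359.1648 · e^0.104267 = 359.1648 × 1.109897 = A$398.64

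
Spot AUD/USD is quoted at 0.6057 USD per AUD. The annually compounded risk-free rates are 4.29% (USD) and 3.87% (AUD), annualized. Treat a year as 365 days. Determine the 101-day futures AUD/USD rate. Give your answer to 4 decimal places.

0.6064

By covered interest parity, F = S · (1+r_USD)^T / (1+r_AUD)^T
= 0.6057 × 1.011691 / 1.010562 = 0.6057 × 1.001117
F = 0.6064 USD per AUD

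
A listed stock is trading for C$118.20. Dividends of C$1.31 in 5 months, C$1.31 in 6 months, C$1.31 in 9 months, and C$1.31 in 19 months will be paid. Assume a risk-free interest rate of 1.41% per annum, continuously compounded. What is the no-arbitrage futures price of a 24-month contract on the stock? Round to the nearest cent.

PV(dividends) I = 1.31·e^(−0.0141·5/12) + 1.31·e^(−0.0141·6/12) + 1.31·e^(−0.0141·9/12) + 1.31·e^(−0.0141·19/12)
I = 1.3023 + 1.3008 + 1.2962 + 1.2811 = 5.1804
F = (S − I)·e^(rT) = (118.20 − 5.1804) · e^(0.0141·24/12)
= 113.0196 · e^0.028200 = 113.0196 × 1.028601 = C$116.25

C$116.25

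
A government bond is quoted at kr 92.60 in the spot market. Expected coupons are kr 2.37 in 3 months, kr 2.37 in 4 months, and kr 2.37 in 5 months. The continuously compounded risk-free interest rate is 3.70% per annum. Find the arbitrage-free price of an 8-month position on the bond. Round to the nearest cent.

PV(coupons) I = 2.37·e^(−0.0370·3/12) + 2.37·e^(−0.0370·4/12) + 2.37·e^(−0.0370·5/12)
I = 2.3482 + 2.3409 + 2.3337 = 7.0228
F = (S − I)·e^(rT) = (92.60 − 7.0228) · e^(0.0370·8/12)
= 85.5772 · e^0.024667 = 85.5772 × 1.024974 = kr 87.71

kr 87.71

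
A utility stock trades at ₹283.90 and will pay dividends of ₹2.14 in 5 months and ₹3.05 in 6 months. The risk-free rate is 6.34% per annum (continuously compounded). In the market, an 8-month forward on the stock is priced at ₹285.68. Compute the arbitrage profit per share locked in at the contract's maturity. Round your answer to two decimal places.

PV(dividends) I = 2.14·e^(−0.0634·5/12) + 3.05·e^(−0.0634·6/12) = 5.0390
Fair forward F* = (S − I)·e^(rT) = (283.90 − 5.0390)·e^0.042267 = 278.8610 × 1.043173 = 290.9003
Market ₹285.68 < fair 290.9003: forward underpriced → reverse cash-and-carry (short the stock, invest proceeds at r, pay the dividends, go long the forward).
Profit at T = |F_mkt − F*| = |285.68 − 290.9003| = ₹5.22 per share

₹5.22 per share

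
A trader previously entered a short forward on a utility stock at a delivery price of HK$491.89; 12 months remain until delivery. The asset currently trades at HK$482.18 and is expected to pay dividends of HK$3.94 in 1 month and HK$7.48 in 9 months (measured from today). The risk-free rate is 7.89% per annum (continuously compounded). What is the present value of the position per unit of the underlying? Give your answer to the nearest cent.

-HK$16.64

PV(remaining dividends) I = 3.94·e^(−0.0789·1/12) + 7.48·e^(−0.0789·9/12) = 10.9644
Current forward F = (S − I)·e^(rT) = (482.18 − 10.9644)·e^(0.0789·12/12) = 471.2156 × 1.082096 = 509.9005
Value (long) = (F − K)·e^(−rT) = (509.9005 − 491.89) × 0.924132 = 16.6441
Short position value = −(long value) = -HK$16.64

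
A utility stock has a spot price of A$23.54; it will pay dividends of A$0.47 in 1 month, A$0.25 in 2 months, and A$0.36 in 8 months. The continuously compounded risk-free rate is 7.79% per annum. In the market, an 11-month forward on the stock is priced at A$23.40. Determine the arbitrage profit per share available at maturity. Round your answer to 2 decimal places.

PV(dividends) I = 0.47·e^(−0.0779·1/12) + 0.25·e^(−0.0779·2/12) + 0.36·e^(−0.0779·8/12) = 1.0555
Fair forward F* = (S − I)·e^(rT) = (23.54 − 1.0555)·e^0.071408 = 22.4845 × 1.074019 = 24.1488
Market A$23.40 < fair 24.1488: forward underpriced → reverse cash-and-carry (short the stock, invest proceeds at r, pay the dividends, go long the forward).
Profit at T = |F_mkt − F*| = |23.40 − 24.1488| = A$0.75 per share

A$0.75 per share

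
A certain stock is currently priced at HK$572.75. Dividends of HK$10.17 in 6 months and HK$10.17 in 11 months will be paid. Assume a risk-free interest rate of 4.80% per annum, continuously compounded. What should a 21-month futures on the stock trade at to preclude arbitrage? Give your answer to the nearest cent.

HK$601.56

PV(dividends) I = 10.17·e^(−0.0480·6/12) + 10.17·e^(−0.0480·11/12)
I = 9.9288 + 9.7322 = 19.6610
F = (S − I)·e^(rT) = (572.75 − 19.6610) · e^(0.0480·21/12)
= 553.0890 · e^0.084000 = 553.0890 × 1.087629 = HK$601.56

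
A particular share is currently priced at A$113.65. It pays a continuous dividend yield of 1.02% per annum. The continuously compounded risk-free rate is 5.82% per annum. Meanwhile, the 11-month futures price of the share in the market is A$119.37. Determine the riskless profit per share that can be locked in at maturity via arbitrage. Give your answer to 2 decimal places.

Fair futures: F* = S·e^(carry·T), with carry = (r − q) = 0.0582 − 0.0102 = 0.0480
F* = 113.65 · e^(0.0480 × 11/12) = 113.65 · e^0.044000 = 113.65 × 1.044982 = A$118.7622
Market A$119.37 > fair A$118.7622: forward overpriced → cash-and-carry (buy spot, short the forward).
At maturity, profit = |F_mkt − F*| = |119.37 − 118.7622| = A$0.61 per share

A$0.61 per share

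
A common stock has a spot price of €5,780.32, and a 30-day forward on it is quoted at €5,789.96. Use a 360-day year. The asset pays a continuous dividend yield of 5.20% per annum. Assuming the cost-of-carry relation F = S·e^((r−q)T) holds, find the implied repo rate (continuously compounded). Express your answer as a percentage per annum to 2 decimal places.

From F = S·e^((r−q)T): (r − q) = ln(F/S)/T
ln(5789.96/5780.32) = ln(1.001668) = 0.001667
(r − q) = 0.001667 / (30/360) = 0.020004
r = ln(F/S)/T + q = 0.020004 + 0.0520 = 0.072004
r = 7.20%

7.20%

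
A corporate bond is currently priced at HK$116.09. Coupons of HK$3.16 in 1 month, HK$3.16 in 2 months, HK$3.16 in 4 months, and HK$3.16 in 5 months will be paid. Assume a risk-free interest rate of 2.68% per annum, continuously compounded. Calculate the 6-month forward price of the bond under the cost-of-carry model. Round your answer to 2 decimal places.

HK$104.93

PV(coupons) I = 3.16·e^(−0.0268·1/12) + 3.16·e^(−0.0268·2/12) + 3.16·e^(−0.0268·4/12) + 3.16·e^(−0.0268·5/12)
I = 3.1530 + 3.1459 + 3.1319 + 3.1249 = 12.5557
F = (S − I)·e^(rT) = (116.09 − 12.5557) · e^(0.0268·6/12)
= 103.5343 · e^0.013400 = 103.5343 × 1.013490 = HK$104.93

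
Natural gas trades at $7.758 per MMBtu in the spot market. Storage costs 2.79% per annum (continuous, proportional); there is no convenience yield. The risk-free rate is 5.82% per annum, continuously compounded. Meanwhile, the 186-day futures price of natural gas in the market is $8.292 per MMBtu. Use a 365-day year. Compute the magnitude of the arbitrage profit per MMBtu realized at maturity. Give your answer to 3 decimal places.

Fair futures: F* = S·e^(carry·T), with carry = (r + u) = 0.0582 + 0.0279 = 0.0861
F* = 7.758 · e^(0.0861 × 186/365) = 7.758 · e^0.043876 = 7.758 × 1.044853 = $8.1060
Market $8.292 > fair $8.1060: forward overpriced → cash-and-carry (buy spot, short the forward).
At maturity, profit = |F_mkt − F*| = |8.292 − 8.1060| = $0.186 per MMBtu

$0.186 per MMBtu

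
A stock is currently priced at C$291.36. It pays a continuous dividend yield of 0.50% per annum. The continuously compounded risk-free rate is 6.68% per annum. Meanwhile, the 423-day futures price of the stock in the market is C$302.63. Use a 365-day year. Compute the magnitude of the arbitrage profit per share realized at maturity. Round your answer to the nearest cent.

C$10.36 per share

Fair futures: F* = S·e^(carry·T), with carry = (r − q) = 0.0668 − 0.0050 = 0.0618
F* = 291.36 · e^(0.0618 × 423/365) = 291.36 · e^0.071620 = 291.36 × 1.074247 = C$312.9926
Market C$302.63 < fair C$312.9926: forward underpriced → reverse cash-and-carry (short spot, go long the forward).
At maturity, profit = |F_mkt − F*| = |302.63 − 312.9926| = C$10.36 per share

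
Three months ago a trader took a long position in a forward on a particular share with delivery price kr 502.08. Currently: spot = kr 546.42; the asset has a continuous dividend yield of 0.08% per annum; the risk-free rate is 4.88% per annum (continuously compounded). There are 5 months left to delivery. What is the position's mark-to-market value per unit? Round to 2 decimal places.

kr 54.26

Current fair forward for the remaining 5 months: F = S·e^((r − q)·T), (r − q) = 0.0488 − 0.0008 = 0.0480
F = 546.42 · e^(0.0480 × 5/12) = 546.42 × 1.020201 = 557.4582
Value of long forward = (F − K)·e^(−rT) = (557.4582 − 502.08) · e^(−0.0488·5/12)
= 55.3782 × 0.979872 = 54.26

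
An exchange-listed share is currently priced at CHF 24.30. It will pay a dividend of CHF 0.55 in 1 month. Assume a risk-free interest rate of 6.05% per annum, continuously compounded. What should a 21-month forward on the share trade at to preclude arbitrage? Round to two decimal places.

PV(dividends) I = 0.55·e^(−0.0605·1/12)
I = 0.5472
F = (S − I)·e^(rT) = (24.30 − 0.5472) · e^(0.0605·21/12)
= 23.7528 · e^0.105875 = 23.7528 × 1.111683 = CHF 26.41

CHF 26.41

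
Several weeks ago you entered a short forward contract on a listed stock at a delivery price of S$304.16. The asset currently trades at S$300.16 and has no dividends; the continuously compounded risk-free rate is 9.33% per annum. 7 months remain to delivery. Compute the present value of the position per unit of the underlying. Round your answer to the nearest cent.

Current fair forward for the remaining 7 months: F = S·e^(r·T), r = 0.0933
F = 300.16 · e^(0.0933 × 7/12) = 300.16 × 1.055933 = 316.9488
Value of long forward = (F − K)·e^(−rT) = (316.9488 − 304.16) · e^(−0.0933·7/12)
= 12.7888 × 0.947030 = 12.11
Short position value = −(long value) = -S$12.11

-S$12.11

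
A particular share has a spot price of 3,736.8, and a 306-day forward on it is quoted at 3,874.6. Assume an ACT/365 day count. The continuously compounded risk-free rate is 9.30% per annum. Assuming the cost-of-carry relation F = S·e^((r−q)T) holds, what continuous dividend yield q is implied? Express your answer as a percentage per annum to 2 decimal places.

From F = S·e^((r−q)T): (r − q) = ln(F/S)/T
ln(3874.6/3736.8) = ln(1.036876) = 0.036212
(r − q) = 0.036212 / (306/365) = 0.043194
q = r − ln(F/S)/T = 0.0930 − 0.043194 = 0.049806
q = 4.98%

4.98%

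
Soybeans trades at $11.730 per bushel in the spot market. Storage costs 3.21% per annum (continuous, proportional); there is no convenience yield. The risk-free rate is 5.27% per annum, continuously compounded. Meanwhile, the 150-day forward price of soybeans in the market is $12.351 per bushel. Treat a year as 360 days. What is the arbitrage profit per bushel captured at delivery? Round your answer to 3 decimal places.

Fair forward: F* = S·e^(carry·T), with carry = (r + u) = 0.0527 + 0.0321 = 0.0848
F* = 11.730 · e^(0.0848 × 150/360) = 11.730 · e^0.035333 = 11.730 × 1.035965 = $12.1519
Market $12.351 > fair $12.1519: forward overpriced → cash-and-carry (buy spot, short the forward).
At maturity, profit = |F_mkt − F*| = |12.351 − 12.1519| = $0.199 per bushel

$0.199 per bushel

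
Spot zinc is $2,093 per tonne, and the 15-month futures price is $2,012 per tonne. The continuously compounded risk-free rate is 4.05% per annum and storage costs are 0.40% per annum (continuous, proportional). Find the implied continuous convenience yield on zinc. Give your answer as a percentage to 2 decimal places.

F = S·e^((r+u−y)T) ⇒ (r+u−y) = ln(F/S)/T
ln(2012/2093) = -0.039469; /T ⇒ -0.031575
y = r + u − ln(F/S)/T = 0.0405 + 0.0040 + 0.031575 = 0.076075
y = 7.61%

7.61%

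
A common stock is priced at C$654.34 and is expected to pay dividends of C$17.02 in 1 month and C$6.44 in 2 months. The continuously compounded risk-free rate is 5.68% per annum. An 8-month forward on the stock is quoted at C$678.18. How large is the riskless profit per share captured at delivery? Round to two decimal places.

PV(dividends) I = 17.02·e^(−0.0568·1/12) + 6.44·e^(−0.0568·2/12) = 23.3190
Fair forward F* = (S − I)·e^(rT) = (654.34 − 23.3190)·e^0.037867 = 631.0210 × 1.038593 = 655.3740
Market C$678.18 > fair 655.3740: forward overpriced → cash-and-carry (borrow at r, buy the stock and collect the dividends, short the forward).
Profit at T = |F_mkt − F*| = |678.18 − 655.3740| = C$22.81 per share

C$22.81 per share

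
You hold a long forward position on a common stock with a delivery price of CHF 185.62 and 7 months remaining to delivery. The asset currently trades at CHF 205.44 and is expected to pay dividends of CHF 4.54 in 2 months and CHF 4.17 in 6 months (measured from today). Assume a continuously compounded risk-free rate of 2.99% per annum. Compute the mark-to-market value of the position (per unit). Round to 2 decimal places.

PV(remaining dividends) I = 4.54·e^(−0.0299·2/12) + 4.17·e^(−0.0299·6/12) = 8.6256
Current forward F = (S − I)·e^(rT) = (205.44 − 8.6256)·e^(0.0299·7/12) = 196.8144 × 1.017595 = 200.2773
Value (long) = (F − K)·e^(−rT) = (200.2773 − 185.62) × 0.982710 = 14.4039
Value = CHF 14.40

CHF 14.40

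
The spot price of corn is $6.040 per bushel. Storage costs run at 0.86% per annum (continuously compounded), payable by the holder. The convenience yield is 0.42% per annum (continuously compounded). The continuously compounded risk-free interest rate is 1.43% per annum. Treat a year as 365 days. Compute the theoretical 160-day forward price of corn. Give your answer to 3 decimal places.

Net carry = r + u − y = 0.0143 + 0.0086 − 0.0042 = 0.0187
F = S·e^((r+u−y)T) = 6.040 · e^(0.0187 × 160/365) = 6.040 · e^0.008197
= 6.040 × 1.008231 = $6.090 per bushel

$6.090 per bushel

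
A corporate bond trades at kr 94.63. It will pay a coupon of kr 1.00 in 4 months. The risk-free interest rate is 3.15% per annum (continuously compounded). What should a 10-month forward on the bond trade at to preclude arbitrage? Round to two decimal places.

PV(coupons) I = 1.00·e^(−0.0315·4/12)
I = 0.9896
F = (S − I)·e^(rT) = (94.63 − 0.9896) · e^(0.0315·10/12)
= 93.6404 · e^0.026250 = 93.6404 × 1.026598 = kr 96.13

kr 96.13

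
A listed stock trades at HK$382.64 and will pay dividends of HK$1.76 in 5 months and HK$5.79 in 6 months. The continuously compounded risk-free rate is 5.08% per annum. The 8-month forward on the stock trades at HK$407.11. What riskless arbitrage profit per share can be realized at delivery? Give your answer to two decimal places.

HK$18.91 per share

PV(dividends) I = 1.76·e^(−0.0508·5/12) + 5.79·e^(−0.0508·6/12) = 7.3679
Fair forward F* = (S − I)·e^(rT) = (382.64 − 7.3679)·e^0.033867 = 375.2721 × 1.034447 = 388.1991
Market HK$407.11 > fair 388.1991: forward overpriced → cash-and-carry (borrow at r, buy the stock and collect the dividends, short the forward).
Profit at T = |F_mkt − F*| = |407.11 − 388.1991| = HK$18.91 per share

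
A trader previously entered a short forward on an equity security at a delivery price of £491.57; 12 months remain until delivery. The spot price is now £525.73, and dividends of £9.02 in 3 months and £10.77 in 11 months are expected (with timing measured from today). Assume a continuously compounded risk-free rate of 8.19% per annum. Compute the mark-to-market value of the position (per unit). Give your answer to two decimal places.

-£53.99

PV(remaining dividends) I = 9.02·e^(−0.0819·3/12) + 10.77·e^(−0.0819·11/12) = 18.8282
Current forward F = (S − I)·e^(rT) = (525.73 − 18.8282)·e^(0.0819·12/12) = 506.9018 × 1.085347 = 550.1643
Value (long) = (F − K)·e^(−rT) = (550.1643 − 491.57) × 0.921364 = 53.9867
Short position value = −(long value) = -£53.99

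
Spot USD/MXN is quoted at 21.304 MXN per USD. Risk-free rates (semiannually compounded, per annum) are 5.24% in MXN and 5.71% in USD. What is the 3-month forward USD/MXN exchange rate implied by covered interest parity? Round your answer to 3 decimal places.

By covered interest parity, F = S · (1+r_MXN/2)^(2T) / (1+r_USD/2)^(2T)
= 21.304 × 1.013015 / 1.014175 = 21.304 × 0.998856
F = 21.280 MXN per USD

21.280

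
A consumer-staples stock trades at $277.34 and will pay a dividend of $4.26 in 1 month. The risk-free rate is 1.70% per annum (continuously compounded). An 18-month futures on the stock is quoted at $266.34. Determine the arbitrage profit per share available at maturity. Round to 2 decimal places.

$13.80 per share

PV(dividends) I = 4.26·e^(−0.0170·1/12) = 4.2540
Fair futures F* = (S − I)·e^(rT) = (277.34 − 4.2540)·e^0.025500 = 273.0860 × 1.025828 = 280.1393
Market $266.34 < fair 280.1393: forward underpriced → reverse cash-and-carry (short the stock, invest proceeds at r, pay the dividends, go long the forward).
Profit at T = |F_mkt − F*| = |266.34 − 280.1393| = $13.80 per share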